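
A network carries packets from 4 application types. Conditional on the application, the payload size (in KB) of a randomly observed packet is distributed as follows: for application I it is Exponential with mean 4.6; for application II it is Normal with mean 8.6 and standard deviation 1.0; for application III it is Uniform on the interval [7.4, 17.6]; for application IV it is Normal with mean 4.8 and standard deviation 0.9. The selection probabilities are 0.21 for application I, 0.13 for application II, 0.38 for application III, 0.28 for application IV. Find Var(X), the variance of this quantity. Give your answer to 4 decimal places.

Per component, I: μ=4.6, E[X²]=42.32; II: μ=8.6, E[X²]=74.96; III: μ=12.5, E[X²]=164.92; IV: μ=4.8, E[X²]=23.85.
E[X] = 0.21·4.6 + 0.13·8.6 + 0.38·12.5 + 0.28·4.8 = 8.178.
E[X²] = 0.21·42.32 + 0.13·74.96 + 0.38·164.92 + 0.28·23.85 = 87.9796.
Var(X) = E[X²] − (E[X])² = 87.9796 − 66.8797 = 21.0999.

21.0999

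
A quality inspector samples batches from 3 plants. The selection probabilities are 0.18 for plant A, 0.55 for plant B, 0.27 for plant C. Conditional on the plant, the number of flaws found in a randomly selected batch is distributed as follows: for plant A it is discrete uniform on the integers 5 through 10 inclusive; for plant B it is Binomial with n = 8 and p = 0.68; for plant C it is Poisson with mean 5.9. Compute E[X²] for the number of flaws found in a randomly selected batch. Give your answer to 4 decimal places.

For each component E[X²] = Var + (mean)², giving A: 59.1667; B: 31.3344; C: 40.71.
Overall E[X²] = 0.18·59.1667 + 0.55·31.3344 + 0.27·40.71 = 38.8756.

38.8756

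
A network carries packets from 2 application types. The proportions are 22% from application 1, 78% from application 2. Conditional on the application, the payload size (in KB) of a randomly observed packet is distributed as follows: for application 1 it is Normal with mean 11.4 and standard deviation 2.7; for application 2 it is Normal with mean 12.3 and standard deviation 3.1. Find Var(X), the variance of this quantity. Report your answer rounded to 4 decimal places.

Per component, 1: μ=11.4, E[X²]=137.25; 2: μ=12.3, E[X²]=160.9.
E[X] = 0.22·11.4 + 0.78·12.3 = 12.102.
E[X²] = 0.22·137.25 + 0.78·160.9 = 155.697.
Var(X) = E[X²] − (E[X])² = 155.697 − 146.458 = 9.2386.

9.2386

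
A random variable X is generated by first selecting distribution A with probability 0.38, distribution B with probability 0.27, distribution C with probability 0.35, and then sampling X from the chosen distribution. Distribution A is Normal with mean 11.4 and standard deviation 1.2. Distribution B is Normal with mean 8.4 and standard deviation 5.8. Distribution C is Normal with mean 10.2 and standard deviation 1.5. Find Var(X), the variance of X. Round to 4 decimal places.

11.8386

Per component, A: μ=11.4, E[X²]=131.4; B: μ=8.4, E[X²]=104.2; C: μ=10.2, E[X²]=106.29.
E[X] = 0.38·11.4 + 0.27·8.4 + 0.35·10.2 = 10.17.
E[X²] = 0.38·131.4 + 0.27·104.2 + 0.35·106.29 = 115.267.
Var(X) = E[X²] − (E[X])² = 115.267 − 103.429 = 11.8386.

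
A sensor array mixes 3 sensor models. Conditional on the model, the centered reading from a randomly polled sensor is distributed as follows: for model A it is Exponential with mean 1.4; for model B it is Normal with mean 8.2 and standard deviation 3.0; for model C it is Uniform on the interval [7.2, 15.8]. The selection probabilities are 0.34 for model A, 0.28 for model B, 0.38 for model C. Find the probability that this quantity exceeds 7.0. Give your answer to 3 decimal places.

0.566

Conditional on each model, P(X > 7.0): A: 0.00673795; B: 0.655422; C: 1.
By total probability, P(X > 7.0) = 0.34·0.00673795 + 0.28·0.655422 + 0.38·1 = 0.565809.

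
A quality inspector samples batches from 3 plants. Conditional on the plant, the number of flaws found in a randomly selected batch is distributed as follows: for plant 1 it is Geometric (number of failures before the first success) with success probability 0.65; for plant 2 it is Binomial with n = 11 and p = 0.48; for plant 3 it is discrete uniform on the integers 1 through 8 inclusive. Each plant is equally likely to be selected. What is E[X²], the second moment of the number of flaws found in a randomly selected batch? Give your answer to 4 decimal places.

For each component E[X²] = Var + (mean)², giving 1: 1.11834; 2: 30.624; 3: 25.5.
Overall E[X²] = 0.333333·1.11834 + 0.333333·30.624 + 0.333333·25.5 = 19.0808.

19.0808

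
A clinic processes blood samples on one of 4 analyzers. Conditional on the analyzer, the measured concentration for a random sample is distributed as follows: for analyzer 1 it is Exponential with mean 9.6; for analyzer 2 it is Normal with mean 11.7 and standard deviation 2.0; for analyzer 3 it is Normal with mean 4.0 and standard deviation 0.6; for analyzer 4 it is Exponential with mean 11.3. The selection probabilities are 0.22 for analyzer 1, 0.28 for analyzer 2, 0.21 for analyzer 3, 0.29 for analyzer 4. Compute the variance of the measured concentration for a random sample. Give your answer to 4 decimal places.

67.1504

Per component, 1: μ=9.6, E[X²]=184.32; 2: μ=11.7, E[X²]=140.89; 3: μ=4, E[X²]=16.36; 4: μ=11.3, E[X²]=255.38.
E[X] = 0.22·9.6 + 0.28·11.7 + 0.21·4 + 0.29·11.3 = 9.505.
E[X²] = 0.22·184.32 + 0.28·140.89 + 0.21·16.36 + 0.29·255.38 = 157.495.
Var(X) = E[X²] − (E[X])² = 157.495 − 90.345 = 67.1504.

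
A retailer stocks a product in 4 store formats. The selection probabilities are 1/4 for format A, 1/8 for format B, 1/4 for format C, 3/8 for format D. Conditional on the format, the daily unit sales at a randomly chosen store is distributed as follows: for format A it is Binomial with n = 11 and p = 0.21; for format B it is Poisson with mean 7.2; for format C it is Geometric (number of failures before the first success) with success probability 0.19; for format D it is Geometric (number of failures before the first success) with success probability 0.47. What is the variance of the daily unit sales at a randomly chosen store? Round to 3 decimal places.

11.902

Per component, A: μ=2.31, E[X²]=7.161; B: μ=7.2, E[X²]=59.04; C: μ=4.26316, E[X²]=40.6122; D: μ=1.12766, E[X²]=3.67089.
E[X] = 0.25·2.31 + 0.125·7.2 + 0.25·4.26316 + 0.375·1.12766 = 2.96616.
E[X²] = 0.25·7.161 + 0.125·59.04 + 0.25·40.6122 + 0.375·3.67089 = 20.6999.
Var(X) = E[X²] − (E[X])² = 20.6999 − 8.79812 = 11.9018.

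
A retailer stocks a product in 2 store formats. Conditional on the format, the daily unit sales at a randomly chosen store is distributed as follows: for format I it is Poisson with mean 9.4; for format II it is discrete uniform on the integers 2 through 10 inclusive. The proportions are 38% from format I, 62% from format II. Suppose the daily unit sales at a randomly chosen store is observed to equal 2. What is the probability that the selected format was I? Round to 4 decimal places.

Likelihoods P(X=2 | ·): I: 0.00365475; II: 0.111111.
Posterior ∝ prior × likelihood. Numerator for I: 0.38·0.00365475 = 0.0013888.
Normalizing constant: 0.38·0.00365475 + 0.62·0.111111 = 0.0702777.
P(I | observation) = 0.0013888 / 0.0702777 = 0.0197617.

0.0198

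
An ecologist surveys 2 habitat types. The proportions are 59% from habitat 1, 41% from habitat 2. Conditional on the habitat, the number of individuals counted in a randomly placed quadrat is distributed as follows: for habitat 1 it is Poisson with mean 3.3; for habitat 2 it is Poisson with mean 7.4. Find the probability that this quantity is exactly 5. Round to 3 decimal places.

Conditional on each habitat, P(X = 5): 1: 0.120286; 2: 0.113031.
By total probability, P(X = 5) = 0.59·0.120286 + 0.41·0.113031 = 0.117312.

0.117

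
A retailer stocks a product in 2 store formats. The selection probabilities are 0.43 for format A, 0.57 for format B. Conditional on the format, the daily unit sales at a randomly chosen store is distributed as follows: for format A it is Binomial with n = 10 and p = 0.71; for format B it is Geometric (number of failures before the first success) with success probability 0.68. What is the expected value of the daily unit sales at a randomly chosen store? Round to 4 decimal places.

Component means — A: 7.1; B: 0.470588.
E[X] = 0.43·7.1 + 0.57·0.470588 = 3.32124.

3.3212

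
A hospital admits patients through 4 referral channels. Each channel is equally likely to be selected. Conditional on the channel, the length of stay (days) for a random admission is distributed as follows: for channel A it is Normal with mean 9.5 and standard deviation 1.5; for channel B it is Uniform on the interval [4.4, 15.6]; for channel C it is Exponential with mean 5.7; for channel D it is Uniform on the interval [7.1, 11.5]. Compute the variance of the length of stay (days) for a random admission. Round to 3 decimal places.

14.619

Per component, A: μ=9.5, E[X²]=92.5; B: μ=10, E[X²]=110.453; C: μ=5.7, E[X²]=64.98; D: μ=9.3, E[X²]=88.1033.
E[X] = 0.25·9.5 + 0.25·10 + 0.25·5.7 + 0.25·9.3 = 8.625.
E[X²] = 0.25·92.5 + 0.25·110.453 + 0.25·64.98 + 0.25·88.1033 = 89.0092.
Var(X) = E[X²] − (E[X])² = 89.0092 − 74.3906 = 14.6185.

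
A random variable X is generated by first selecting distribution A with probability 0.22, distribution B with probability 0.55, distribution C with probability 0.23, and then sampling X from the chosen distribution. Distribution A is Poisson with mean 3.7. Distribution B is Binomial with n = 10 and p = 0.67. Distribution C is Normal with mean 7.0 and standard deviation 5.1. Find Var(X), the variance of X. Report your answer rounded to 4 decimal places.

9.6638

Per component, A: μ=3.7, E[X²]=17.39; B: μ=6.7, E[X²]=47.101; C: μ=7, E[X²]=75.01.
E[X] = 0.22·3.7 + 0.55·6.7 + 0.23·7 = 6.109.
E[X²] = 0.22·17.39 + 0.55·47.101 + 0.23·75.01 = 46.9836.
Var(X) = E[X²] − (E[X])² = 46.9836 − 37.3199 = 9.66377.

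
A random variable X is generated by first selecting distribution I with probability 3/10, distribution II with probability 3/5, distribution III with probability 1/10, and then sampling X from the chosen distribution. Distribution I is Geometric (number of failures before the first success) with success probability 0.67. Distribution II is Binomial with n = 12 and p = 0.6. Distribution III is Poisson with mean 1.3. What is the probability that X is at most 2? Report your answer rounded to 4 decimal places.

0.3766

Conditional on each component, P(X ≤ 2): I: 0.964063; II: 0.00281018; III: 0.857112.
By total probability, P(X ≤ 2) = 0.3·0.964063 + 0.6·0.00281018 + 0.1·0.857112 = 0.376616.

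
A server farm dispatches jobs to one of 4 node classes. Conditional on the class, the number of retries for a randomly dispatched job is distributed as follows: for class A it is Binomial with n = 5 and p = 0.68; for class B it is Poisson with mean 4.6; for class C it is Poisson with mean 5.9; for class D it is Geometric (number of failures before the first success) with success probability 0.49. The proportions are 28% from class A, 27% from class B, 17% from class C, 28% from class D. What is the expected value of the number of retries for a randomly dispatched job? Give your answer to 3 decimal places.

Component means — A: 3.4; B: 4.6; C: 5.9; D: 1.04082.
E[X] = 0.28·3.4 + 0.27·4.6 + 0.17·5.9 + 0.28·1.04082 = 3.48843.

3.488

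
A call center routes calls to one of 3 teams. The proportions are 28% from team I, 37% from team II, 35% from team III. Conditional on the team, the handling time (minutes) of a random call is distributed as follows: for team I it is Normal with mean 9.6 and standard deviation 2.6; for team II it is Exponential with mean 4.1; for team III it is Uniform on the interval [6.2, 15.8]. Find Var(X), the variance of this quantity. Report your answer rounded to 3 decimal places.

20.292

Per component, I: μ=9.6, E[X²]=98.92; II: μ=4.1, E[X²]=33.62; III: μ=11, E[X²]=128.68.
E[X] = 0.28·9.6 + 0.37·4.1 + 0.35·11 = 8.055.
E[X²] = 0.28·98.92 + 0.37·33.62 + 0.35·128.68 = 85.175.
Var(X) = E[X²] − (E[X])² = 85.175 − 64.883 = 20.292.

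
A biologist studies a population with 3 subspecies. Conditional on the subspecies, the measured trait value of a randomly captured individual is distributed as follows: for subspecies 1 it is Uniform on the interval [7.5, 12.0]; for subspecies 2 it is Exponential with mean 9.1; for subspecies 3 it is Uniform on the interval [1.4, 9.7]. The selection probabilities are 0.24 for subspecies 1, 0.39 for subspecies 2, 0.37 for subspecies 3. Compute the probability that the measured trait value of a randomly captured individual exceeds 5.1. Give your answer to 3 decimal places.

0.668

Conditional on each subspecies, P(X > 5.1): 1: 1; 2: 0.570958; 3: 0.554217.
By total probability, P(X > 5.1) = 0.24·1 + 0.39·0.570958 + 0.37·0.554217 = 0.667734.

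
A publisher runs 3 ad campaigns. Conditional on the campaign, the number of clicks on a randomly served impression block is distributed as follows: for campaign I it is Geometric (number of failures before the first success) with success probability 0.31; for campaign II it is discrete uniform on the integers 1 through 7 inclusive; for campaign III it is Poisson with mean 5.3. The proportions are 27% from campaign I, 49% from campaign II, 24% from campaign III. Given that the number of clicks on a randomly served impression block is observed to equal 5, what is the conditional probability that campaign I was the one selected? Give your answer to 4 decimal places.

0.1049

Likelihoods P(X=5 | ·): I: 0.048485; II: 0.142857; III: 0.173955.
Posterior ∝ prior × likelihood. Numerator for I: 0.27·0.048485 = 0.0130909.
Normalizing constant: 0.27·0.048485 + 0.49·0.142857 + 0.24·0.173955 = 0.12484.
P(I | observation) = 0.0130909 / 0.12484 = 0.104862.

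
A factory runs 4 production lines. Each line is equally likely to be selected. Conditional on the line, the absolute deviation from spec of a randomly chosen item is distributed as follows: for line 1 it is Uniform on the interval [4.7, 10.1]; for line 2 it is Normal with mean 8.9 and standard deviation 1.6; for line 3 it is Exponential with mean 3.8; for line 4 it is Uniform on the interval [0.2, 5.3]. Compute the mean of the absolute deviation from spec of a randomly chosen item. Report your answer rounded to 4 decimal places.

5.7125

Component means — 1: 7.4; 2: 8.9; 3: 3.8; 4: 2.75.
E[X] = 0.25·7.4 + 0.25·8.9 + 0.25·3.8 + 0.25·2.75 = 5.7125.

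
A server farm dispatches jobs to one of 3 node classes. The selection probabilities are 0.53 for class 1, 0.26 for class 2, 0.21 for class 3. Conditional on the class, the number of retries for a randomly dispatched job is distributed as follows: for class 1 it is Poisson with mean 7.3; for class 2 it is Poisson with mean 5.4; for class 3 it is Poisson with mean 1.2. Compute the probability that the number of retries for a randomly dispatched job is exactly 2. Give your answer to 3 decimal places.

Conditional on each class, P(X = 2): 1: 0.0179997; 2: 0.0658518; 3: 0.21686.
By total probability, P(X = 2) = 0.53·0.0179997 + 0.26·0.0658518 + 0.21·0.21686 = 0.0722019.

0.072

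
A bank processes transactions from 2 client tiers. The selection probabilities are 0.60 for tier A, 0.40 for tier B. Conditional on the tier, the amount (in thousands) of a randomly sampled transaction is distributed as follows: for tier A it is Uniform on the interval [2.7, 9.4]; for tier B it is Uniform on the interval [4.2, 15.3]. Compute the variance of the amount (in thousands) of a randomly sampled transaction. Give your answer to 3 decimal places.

Per component, A: μ=6.05, E[X²]=40.3433; B: μ=9.75, E[X²]=105.33.
E[X] = 0.6·6.05 + 0.4·9.75 = 7.53.
E[X²] = 0.6·40.3433 + 0.4·105.33 = 66.338.
Var(X) = E[X²] − (E[X])² = 66.338 − 56.7009 = 9.6371.

9.637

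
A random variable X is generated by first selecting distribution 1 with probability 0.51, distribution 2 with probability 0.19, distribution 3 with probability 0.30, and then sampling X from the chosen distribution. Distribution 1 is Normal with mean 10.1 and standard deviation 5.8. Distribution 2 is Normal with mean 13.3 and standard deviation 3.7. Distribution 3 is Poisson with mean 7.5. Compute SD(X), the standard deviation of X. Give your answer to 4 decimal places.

5.0943

Per component, 1: μ=10.1, E[X²]=135.65; 2: μ=13.3, E[X²]=190.58; 3: μ=7.5, E[X²]=63.75.
E[X] = 0.51·10.1 + 0.19·13.3 + 0.3·7.5 = 9.928.
E[X²] = 0.51·135.65 + 0.19·190.58 + 0.3·63.75 = 124.517.
Var(X) = E[X²] − (E[X])² = 124.517 − 98.5652 = 25.9515.
SD(X) = √25.9515 = 5.09426.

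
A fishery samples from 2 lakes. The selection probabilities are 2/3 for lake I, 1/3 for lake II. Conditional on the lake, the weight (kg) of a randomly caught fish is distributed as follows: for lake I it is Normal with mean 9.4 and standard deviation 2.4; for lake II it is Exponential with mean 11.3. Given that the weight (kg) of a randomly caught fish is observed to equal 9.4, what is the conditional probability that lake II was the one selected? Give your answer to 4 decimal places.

0.1038

Likelihoods f(9.4 | ·): I: 0.166226; II: 0.0385168.
Posterior ∝ prior × likelihood. Numerator for II: 0.333333·0.0385168 = 0.0128389.
Normalizing constant: 0.666667·0.166226 + 0.333333·0.0385168 = 0.123656.
P(II | observation) = 0.0128389 / 0.123656 = 0.103828.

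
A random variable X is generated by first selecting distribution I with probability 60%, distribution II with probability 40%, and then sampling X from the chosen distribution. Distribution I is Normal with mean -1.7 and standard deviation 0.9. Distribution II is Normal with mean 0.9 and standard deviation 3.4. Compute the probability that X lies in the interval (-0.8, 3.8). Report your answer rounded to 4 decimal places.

Conditional on each component, P(-0.8 < X < 3.8): I: 0.158655; II: 0.494616.
By total probability, P(-0.8 < X < 3.8) = 0.6·0.158655 + 0.4·0.494616 = 0.29304.

0.2930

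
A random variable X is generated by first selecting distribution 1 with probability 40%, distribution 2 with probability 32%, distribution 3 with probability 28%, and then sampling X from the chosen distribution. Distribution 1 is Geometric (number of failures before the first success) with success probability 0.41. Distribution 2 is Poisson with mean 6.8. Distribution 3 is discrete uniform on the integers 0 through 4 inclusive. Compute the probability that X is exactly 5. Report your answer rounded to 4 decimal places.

Conditional on each component, P(X = 5): 1: 0.0293119; 2: 0.134946; 3: 0.
By total probability, P(X = 5) = 0.4·0.0293119 + 0.32·0.134946 + 0.28·0 = 0.0549076.

0.0549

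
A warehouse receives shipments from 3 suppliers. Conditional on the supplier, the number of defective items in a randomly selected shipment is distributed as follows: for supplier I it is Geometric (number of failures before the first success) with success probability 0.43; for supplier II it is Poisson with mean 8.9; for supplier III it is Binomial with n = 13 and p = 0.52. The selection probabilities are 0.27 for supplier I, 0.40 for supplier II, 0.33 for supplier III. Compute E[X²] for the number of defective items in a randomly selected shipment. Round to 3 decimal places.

For each component E[X²] = Var + (mean)², giving I: 4.83991; II: 88.11; III: 48.9424.
Overall E[X²] = 0.27·4.83991 + 0.4·88.11 + 0.33·48.9424 = 52.7018.

52.702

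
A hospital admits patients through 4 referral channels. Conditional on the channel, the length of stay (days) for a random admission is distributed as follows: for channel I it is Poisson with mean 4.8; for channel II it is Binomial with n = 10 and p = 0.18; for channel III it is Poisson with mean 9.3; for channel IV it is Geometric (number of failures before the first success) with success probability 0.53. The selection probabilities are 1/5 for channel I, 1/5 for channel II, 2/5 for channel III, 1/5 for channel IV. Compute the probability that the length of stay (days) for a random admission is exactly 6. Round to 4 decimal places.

0.0626

Conditional on each channel, P(X = 6): I: 0.139798; II: 0.00322931; III: 0.0821536; IV: 0.00571298.
By total probability, P(X = 6) = 0.2·0.139798 + 0.2·0.00322931 + 0.4·0.0821536 + 0.2·0.00571298 = 0.0626095.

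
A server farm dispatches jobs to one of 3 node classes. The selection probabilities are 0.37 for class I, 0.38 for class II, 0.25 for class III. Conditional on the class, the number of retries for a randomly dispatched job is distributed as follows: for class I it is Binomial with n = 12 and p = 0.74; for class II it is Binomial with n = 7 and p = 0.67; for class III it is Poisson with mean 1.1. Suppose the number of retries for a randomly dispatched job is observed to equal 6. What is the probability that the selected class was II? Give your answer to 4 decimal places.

Likelihoods P(X=6 | ·): I: 0.0468708; II: 0.208959; III: 0.00081903.
Posterior ∝ prior × likelihood. Numerator for II: 0.38·0.208959 = 0.0794044.
Normalizing constant: 0.37·0.0468708 + 0.38·0.208959 + 0.25·0.00081903 = 0.0969513.
P(II | observation) = 0.0794044 / 0.0969513 = 0.819013.

0.8190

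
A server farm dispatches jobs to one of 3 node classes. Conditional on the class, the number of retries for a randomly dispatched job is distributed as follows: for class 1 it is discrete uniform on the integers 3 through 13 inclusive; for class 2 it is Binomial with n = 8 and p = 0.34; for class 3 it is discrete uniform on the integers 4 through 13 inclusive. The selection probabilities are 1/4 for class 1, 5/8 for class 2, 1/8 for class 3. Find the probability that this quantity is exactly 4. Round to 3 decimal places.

0.146

Conditional on each class, P(X = 4): 1: 0.0909091; 2: 0.177496; 3: 0.1.
By total probability, P(X = 4) = 0.25·0.0909091 + 0.625·0.177496 + 0.125·0.1 = 0.146162.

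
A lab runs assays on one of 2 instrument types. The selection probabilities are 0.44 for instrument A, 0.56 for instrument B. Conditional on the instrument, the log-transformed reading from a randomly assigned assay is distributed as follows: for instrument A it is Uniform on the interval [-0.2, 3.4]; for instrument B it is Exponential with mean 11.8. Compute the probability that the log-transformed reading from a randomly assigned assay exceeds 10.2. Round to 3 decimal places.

Conditional on each instrument, P(X > 10.2): A: 0; B: 0.421301.
By total probability, P(X > 10.2) = 0.44·0 + 0.56·0.421301 = 0.235929.

0.236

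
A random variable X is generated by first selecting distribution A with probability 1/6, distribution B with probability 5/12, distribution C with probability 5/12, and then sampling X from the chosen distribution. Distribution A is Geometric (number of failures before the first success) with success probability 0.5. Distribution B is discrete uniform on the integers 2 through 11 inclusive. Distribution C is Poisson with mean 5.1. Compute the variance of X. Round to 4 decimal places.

9.5042

Per component, A: μ=1, E[X²]=3; B: μ=6.5, E[X²]=50.5; C: μ=5.1, E[X²]=31.11.
E[X] = 0.166667·1 + 0.416667·6.5 + 0.416667·5.1 = 5.
E[X²] = 0.166667·3 + 0.416667·50.5 + 0.416667·31.11 = 34.5042.
Var(X) = E[X²] − (E[X])² = 34.5042 − 25 = 9.50417.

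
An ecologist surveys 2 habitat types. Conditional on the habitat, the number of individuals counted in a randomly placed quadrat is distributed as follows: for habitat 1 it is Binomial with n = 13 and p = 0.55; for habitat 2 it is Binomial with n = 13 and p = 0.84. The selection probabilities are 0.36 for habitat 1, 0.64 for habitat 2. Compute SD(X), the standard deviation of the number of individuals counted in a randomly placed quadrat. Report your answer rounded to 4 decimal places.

Per component, 1: μ=7.15, E[X²]=54.34; 2: μ=10.92, E[X²]=120.994.
E[X] = 0.36·7.15 + 0.64·10.92 = 9.5628.
E[X²] = 0.36·54.34 + 0.64·120.994 = 96.9983.
Var(X) = E[X²] − (E[X])² = 96.9983 − 91.4471 = 5.55116.
SD(X) = √5.55116 = 2.35609.

2.3561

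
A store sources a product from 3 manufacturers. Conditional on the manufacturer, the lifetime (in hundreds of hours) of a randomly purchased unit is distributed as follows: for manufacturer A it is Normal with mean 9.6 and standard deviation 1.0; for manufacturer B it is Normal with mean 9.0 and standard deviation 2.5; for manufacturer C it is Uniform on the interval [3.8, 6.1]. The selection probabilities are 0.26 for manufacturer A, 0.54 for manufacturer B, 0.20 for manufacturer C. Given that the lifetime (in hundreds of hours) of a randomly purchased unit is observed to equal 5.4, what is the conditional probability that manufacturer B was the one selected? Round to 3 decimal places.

Likelihoods f(5.4 | ·): A: 5.89431e-05; B: 0.056584; C: 0.434783.
Posterior ∝ prior × likelihood. Numerator for B: 0.54·0.056584 = 0.0305554.
Normalizing constant: 0.26·5.89431e-05 + 0.54·0.056584 + 0.2·0.434783 = 0.117527.
P(B | observation) = 0.0305554 / 0.117527 = 0.259985.

0.260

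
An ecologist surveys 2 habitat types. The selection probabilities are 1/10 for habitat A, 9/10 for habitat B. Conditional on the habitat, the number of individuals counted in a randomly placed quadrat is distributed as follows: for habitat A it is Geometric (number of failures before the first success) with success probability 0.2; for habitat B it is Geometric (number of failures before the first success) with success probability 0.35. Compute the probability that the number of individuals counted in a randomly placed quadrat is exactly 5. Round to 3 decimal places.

Conditional on each habitat, P(X = 5): A: 0.065536; B: 0.0406102.
By total probability, P(X = 5) = 0.1·0.065536 + 0.9·0.0406102 = 0.0431028.

0.043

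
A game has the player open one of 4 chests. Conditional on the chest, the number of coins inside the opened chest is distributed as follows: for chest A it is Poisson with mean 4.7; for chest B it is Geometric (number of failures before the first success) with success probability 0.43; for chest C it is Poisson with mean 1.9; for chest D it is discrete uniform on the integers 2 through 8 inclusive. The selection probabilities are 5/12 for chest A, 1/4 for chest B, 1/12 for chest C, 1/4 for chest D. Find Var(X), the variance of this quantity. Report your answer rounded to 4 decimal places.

6.4060

Per component, A: μ=4.7, E[X²]=26.79; B: μ=1.32558, E[X²]=4.83991; C: μ=1.9, E[X²]=5.51; D: μ=5, E[X²]=29.
E[X] = 0.416667·4.7 + 0.25·1.32558 + 0.0833333·1.9 + 0.25·5 = 3.69806.
E[X²] = 0.416667·26.79 + 0.25·4.83991 + 0.0833333·5.51 + 0.25·29 = 20.0816.
Var(X) = E[X²] − (E[X])² = 20.0816 − 13.6757 = 6.40598.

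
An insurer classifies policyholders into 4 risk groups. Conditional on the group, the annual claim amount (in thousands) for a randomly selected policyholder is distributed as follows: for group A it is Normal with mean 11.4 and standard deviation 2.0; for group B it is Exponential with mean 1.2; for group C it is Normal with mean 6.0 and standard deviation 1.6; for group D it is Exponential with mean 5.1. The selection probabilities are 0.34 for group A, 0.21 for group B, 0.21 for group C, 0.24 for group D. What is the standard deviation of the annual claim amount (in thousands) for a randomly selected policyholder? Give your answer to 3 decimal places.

Per component, A: μ=11.4, E[X²]=133.96; B: μ=1.2, E[X²]=2.88; C: μ=6, E[X²]=38.56; D: μ=5.1, E[X²]=52.02.
E[X] = 0.34·11.4 + 0.21·1.2 + 0.21·6 + 0.24·5.1 = 6.612.
E[X²] = 0.34·133.96 + 0.21·2.88 + 0.21·38.56 + 0.24·52.02 = 66.7336.
Var(X) = E[X²] − (E[X])² = 66.7336 − 43.7185 = 23.0151.
SD(X) = √23.0151 = 4.7974.

4.797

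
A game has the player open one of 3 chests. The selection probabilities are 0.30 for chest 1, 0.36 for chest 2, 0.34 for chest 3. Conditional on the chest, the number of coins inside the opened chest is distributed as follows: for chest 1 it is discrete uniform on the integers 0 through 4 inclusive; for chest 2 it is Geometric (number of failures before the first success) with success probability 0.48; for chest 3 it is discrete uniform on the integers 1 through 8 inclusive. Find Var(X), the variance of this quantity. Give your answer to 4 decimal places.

5.3546

Per component, 1: μ=2, E[X²]=6; 2: μ=1.08333, E[X²]=3.43056; 3: μ=4.5, E[X²]=25.5.
E[X] = 0.3·2 + 0.36·1.08333 + 0.34·4.5 = 2.52.
E[X²] = 0.3·6 + 0.36·3.43056 + 0.34·25.5 = 11.705.
Var(X) = E[X²] − (E[X])² = 11.705 − 6.3504 = 5.3546.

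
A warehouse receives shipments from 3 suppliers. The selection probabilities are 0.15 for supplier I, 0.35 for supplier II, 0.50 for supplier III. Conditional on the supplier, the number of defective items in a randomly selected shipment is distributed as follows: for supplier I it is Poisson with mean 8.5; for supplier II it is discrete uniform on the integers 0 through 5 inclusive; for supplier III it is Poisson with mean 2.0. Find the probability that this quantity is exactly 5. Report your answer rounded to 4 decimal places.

0.0877

Conditional on each supplier, P(X = 5): I: 0.0752333; II: 0.166667; III: 0.0360894.
By total probability, P(X = 5) = 0.15·0.0752333 + 0.35·0.166667 + 0.5·0.0360894 = 0.087663.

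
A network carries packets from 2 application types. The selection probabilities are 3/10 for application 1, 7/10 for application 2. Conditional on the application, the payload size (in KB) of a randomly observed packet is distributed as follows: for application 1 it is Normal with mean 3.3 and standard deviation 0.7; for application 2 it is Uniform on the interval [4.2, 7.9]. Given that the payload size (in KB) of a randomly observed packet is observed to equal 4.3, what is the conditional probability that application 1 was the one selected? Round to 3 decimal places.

0.246

Likelihoods f(4.3 | ·): 1: 0.205426; 2: 0.27027.
Posterior ∝ prior × likelihood. Numerator for 1: 0.3·0.205426 = 0.0616277.
Normalizing constant: 0.3·0.205426 + 0.7·0.27027 = 0.250817.
P(1 | observation) = 0.0616277 / 0.250817 = 0.245708.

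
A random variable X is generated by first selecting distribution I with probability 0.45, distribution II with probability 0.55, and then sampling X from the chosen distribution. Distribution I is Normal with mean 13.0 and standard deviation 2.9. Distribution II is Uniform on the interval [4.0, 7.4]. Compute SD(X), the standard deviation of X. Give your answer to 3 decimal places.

Per component, I: μ=13, E[X²]=177.41; II: μ=5.7, E[X²]=33.4533.
E[X] = 0.45·13 + 0.55·5.7 = 8.985.
E[X²] = 0.45·177.41 + 0.55·33.4533 = 98.2338.
Var(X) = E[X²] − (E[X])² = 98.2338 − 80.7302 = 17.5036.
SD(X) = √17.5036 = 4.18373.

4.184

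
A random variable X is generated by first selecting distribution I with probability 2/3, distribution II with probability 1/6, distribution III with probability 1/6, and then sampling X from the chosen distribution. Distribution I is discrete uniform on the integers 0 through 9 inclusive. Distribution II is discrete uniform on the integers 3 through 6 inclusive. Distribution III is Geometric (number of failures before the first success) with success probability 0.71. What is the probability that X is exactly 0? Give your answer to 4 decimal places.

Conditional on each component, P(X = 0): I: 0.1; II: 0; III: 0.71.
By total probability, P(X = 0) = 0.666667·0.1 + 0.166667·0 + 0.166667·0.71 = 0.185.

0.1850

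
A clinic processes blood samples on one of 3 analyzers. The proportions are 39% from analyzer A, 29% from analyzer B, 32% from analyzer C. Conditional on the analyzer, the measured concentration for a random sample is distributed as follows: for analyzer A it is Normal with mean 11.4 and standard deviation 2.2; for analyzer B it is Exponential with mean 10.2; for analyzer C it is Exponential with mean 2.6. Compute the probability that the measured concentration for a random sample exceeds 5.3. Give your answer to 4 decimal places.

0.6031

Conditional on each analyzer, P(X > 5.3): A: 0.997221; B: 0.594754; C: 0.130229.
By total probability, P(X > 5.3) = 0.39·0.997221 + 0.29·0.594754 + 0.32·0.130229 = 0.603068.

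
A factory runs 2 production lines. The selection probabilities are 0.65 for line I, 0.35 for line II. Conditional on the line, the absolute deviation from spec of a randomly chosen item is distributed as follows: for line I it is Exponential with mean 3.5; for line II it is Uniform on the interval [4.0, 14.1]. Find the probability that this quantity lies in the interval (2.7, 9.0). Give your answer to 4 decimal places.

Conditional on each line, P(2.7 < X < 9.0): I: 0.385926; II: 0.49505.
By total probability, P(2.7 < X < 9.0) = 0.65·0.385926 + 0.35·0.49505 = 0.424119.

0.4241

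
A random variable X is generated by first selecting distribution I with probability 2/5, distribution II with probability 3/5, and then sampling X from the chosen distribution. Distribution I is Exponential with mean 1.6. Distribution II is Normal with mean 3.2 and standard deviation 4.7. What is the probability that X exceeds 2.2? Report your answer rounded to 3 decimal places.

0.452

Conditional on each component, P(X > 2.2): I: 0.25284; II: 0.584245.
By total probability, P(X > 2.2) = 0.4·0.25284 + 0.6·0.584245 = 0.451683.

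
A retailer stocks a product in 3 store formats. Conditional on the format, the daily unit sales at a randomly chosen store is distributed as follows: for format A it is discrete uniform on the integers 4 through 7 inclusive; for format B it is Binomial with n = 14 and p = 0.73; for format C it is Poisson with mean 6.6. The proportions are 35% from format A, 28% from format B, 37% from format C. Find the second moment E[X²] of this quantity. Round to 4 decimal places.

59.6024

For each component E[X²] = Var + (mean)², giving A: 31.5; B: 107.208; C: 50.16.
Overall E[X²] = 0.35·31.5 + 0.28·107.208 + 0.37·50.16 = 59.6024.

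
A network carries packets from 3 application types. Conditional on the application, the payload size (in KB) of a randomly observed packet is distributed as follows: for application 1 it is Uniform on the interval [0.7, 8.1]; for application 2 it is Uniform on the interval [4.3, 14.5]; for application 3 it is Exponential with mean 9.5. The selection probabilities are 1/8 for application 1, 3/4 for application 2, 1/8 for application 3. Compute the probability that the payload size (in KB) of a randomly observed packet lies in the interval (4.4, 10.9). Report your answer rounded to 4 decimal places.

Conditional on each application, P(4.4 < X < 10.9): 1: 0.5; 2: 0.637255; 3: 0.311822.
By total probability, P(4.4 < X < 10.9) = 0.125·0.5 + 0.75·0.637255 + 0.125·0.311822 = 0.579419.

0.5794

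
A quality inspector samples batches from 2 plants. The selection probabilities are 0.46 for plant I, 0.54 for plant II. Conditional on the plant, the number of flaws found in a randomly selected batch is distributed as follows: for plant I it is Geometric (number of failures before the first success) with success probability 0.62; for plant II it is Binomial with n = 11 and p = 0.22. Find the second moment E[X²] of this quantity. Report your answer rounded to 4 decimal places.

4.8093

For each component E[X²] = Var + (mean)², giving I: 1.3642; II: 7.744.
Overall E[X²] = 0.46·1.3642 + 0.54·7.744 = 4.80929.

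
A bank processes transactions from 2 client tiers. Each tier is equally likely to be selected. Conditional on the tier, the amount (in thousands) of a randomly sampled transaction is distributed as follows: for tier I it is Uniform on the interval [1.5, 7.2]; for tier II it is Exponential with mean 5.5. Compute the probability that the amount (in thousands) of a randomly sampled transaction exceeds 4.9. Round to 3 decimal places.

Conditional on each tier, P(X > 4.9): I: 0.403509; II: 0.410283.
By total probability, P(X > 4.9) = 0.5·0.403509 + 0.5·0.410283 = 0.406896.

0.407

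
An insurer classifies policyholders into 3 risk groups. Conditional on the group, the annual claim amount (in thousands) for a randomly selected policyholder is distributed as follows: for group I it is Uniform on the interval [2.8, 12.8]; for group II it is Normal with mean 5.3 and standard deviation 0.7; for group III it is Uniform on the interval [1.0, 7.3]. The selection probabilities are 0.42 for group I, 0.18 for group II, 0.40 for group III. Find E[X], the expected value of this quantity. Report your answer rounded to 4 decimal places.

Component means — I: 7.8; II: 5.3; III: 4.15.
E[X] = 0.42·7.8 + 0.18·5.3 + 0.4·4.15 = 5.89.

5.8900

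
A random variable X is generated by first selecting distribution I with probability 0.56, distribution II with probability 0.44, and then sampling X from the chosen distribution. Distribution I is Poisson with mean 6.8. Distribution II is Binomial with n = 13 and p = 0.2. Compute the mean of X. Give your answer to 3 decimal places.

Component means — I: 6.8; II: 2.6.
E[X] = 0.56·6.8 + 0.44·2.6 = 4.952.

4.952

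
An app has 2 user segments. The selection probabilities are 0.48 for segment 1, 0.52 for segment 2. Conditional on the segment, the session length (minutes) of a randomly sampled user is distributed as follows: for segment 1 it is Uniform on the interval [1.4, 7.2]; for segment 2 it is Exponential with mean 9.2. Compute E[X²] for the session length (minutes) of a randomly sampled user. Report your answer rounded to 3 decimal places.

98.246

For each component E[X²] = Var + (mean)², giving 1: 21.2933; 2: 169.28.
Overall E[X²] = 0.48·21.2933 + 0.52·169.28 = 98.2464.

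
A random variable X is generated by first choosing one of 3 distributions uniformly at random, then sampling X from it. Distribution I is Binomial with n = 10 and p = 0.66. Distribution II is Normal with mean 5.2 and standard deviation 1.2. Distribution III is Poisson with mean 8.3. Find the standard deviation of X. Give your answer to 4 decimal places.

Per component, I: μ=6.6, E[X²]=45.804; II: μ=5.2, E[X²]=28.48; III: μ=8.3, E[X²]=77.19.
E[X] = 0.333333·6.6 + 0.333333·5.2 + 0.333333·8.3 = 6.7.
E[X²] = 0.333333·45.804 + 0.333333·28.48 + 0.333333·77.19 = 50.4913.
Var(X) = E[X²] − (E[X])² = 50.4913 − 44.89 = 5.60133.
SD(X) = √5.60133 = 2.36671.

2.3667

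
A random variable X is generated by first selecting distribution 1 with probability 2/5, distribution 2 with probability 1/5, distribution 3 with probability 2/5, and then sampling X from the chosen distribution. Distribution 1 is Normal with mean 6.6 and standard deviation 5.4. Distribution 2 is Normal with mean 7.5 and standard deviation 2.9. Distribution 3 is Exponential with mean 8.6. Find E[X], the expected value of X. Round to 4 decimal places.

Component means — 1: 6.6; 2: 7.5; 3: 8.6.
E[X] = 0.4·6.6 + 0.2·7.5 + 0.4·8.6 = 7.58.

7.5800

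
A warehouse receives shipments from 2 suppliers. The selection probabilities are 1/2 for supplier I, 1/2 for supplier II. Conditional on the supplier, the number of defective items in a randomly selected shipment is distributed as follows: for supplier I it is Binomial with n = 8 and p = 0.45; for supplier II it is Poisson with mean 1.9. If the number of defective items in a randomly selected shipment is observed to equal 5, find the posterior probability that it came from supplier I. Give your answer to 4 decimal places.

0.8478

Likelihoods P(X=5 | ·): I: 0.171925; II: 0.0308622.
Posterior ∝ prior × likelihood. Numerator for I: 0.5·0.171925 = 0.0859624.
Normalizing constant: 0.5·0.171925 + 0.5·0.0308622 = 0.101394.
P(I | observation) = 0.0859624 / 0.101394 = 0.84781.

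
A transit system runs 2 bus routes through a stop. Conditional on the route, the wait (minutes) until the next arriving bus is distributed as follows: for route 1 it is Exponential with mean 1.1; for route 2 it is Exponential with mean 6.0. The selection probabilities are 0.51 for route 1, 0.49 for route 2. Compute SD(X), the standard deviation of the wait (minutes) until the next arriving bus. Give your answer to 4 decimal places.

Per component, 1: μ=1.1, E[X²]=2.42; 2: μ=6, E[X²]=72.
E[X] = 0.51·1.1 + 0.49·6 = 3.501.
E[X²] = 0.51·2.42 + 0.49·72 = 36.5142.
Var(X) = E[X²] − (E[X])² = 36.5142 − 12.257 = 24.2572.
SD(X) = √24.2572 = 4.92516.

4.9252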